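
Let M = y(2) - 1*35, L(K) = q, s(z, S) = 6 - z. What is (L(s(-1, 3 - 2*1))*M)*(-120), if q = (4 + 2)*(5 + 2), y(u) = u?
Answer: 166320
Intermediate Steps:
q = 42 (q = 6*7 = 42)
L(K) = 42
M = -33 (M = 2 - 1*35 = 2 - 35 = -33)
(L(s(-1, 3 - 2*1))*M)*(-120) = (42*(-33))*(-120) = -1386*(-120) = 166320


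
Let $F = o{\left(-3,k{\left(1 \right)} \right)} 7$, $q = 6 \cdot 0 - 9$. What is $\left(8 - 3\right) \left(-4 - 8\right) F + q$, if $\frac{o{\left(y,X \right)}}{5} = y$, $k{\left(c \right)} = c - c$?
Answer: $6291$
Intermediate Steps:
$k{\left(c \right)} = 0$
$o{\left(y,X \right)} = 5 y$
$q = -9$ ($q = 0 - 9 = -9$)
$F = -105$ ($F = 5 \left(-3\right) 7 = \left(-15\right) 7 = -105$)
$\left(8 - 3\right) \left(-4 - 8\right) F + q = \left(8 - 3\right) \left(-4 - 8\right) \left(-105\right) - 9 = 5 \left(-12\right) \left(-105\right) - 9 = \left(-60\right) \left(-105\right) - 9 = 6300 - 9 = 6291$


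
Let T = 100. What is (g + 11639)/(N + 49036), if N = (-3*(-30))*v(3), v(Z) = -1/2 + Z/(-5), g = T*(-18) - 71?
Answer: 9768/48937 ≈ 0.19960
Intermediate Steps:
g = -1871 (g = 100*(-18) - 71 = -1800 - 71 = -1871)
v(Z) = -½ - Z/5 (v(Z) = -1*½ + Z*(-⅕) = -½ - Z/5)
N = -99 (N = (-3*(-30))*(-½ - ⅕*3) = 90*(-½ - ⅗) = 90*(-11/10) = -99)
(g + 11639)/(N + 49036) = (-1871 + 11639)/(-99 + 49036) = 9768/48937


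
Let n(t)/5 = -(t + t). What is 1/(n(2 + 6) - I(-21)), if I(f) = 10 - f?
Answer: -1/111 ≈ -0.0090090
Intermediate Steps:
n(t) = -10*t (n(t) = 5*(-(t + t)) = 5*(-2*t) = -10*t)
1/(n(2 + 6) - I(-21)) = 1/(-10*(2 + 6) - (10 - 1*(-21))) = 1/(-10*8 - (10 + 21)) = 1/(-80 - 1*31) = 1/(-80 - 31) = 1/(-111) = -1/111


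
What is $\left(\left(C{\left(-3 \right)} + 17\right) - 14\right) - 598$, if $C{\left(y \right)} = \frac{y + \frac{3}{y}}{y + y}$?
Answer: $- \frac{1783}{3} \approx -594.33$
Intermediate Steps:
$C{\left(y \right)} = \frac{y + \frac{3}{y}}{2 y}$
$\left(\left(C{\left(-3 \right)} + 17\right) - 14\right) - 598 = \left(\left(\frac{3 + \left(-3\right)^{2}}{2 \cdot 9} + 17\right) - 14\right) - 598 = \left(\left(\frac{1}{2} \cdot \frac{1}{9} \left(3 + 9\right) + 17\right) - 14\right) - 598 = \left(\left(\frac{1}{2} \cdot \frac{1}{9} \cdot 12 + 17\right) - 14\right) - 598 = \left(\left(\frac{2}{3} + 17\right) - 14\right) - 598 = \left(\frac{53}{3} - 14\right) - 598 = \frac{11}{3} - 598 = - \frac{1783}{3}$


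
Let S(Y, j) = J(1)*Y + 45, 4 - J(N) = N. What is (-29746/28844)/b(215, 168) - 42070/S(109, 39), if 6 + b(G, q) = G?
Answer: -15851605327/140160207 ≈ -113.10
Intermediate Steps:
b(G, q) = -6 + G
J(N) = 4 - N
S(Y, j) = 45 + 3*Y (S(Y, j) = (4 - 1*1)*Y + 45 = (4 - 1)*Y + 45 = 3*Y + 45 = 45 + 3*Y)
(-29746/28844)/b(215, 168) - 42070/S(109, 39) = (-29746/28844)/(-6 + 215) - 42070/(45 + 3*109) = -29746*1/28844/209 - 42070/(45 + 327) = -14873/14422*1/209 - 42070/372 = -14873/3014198 - 42070*1/372 = -14873/3014198 - 21035/186 = -15851605327/140160207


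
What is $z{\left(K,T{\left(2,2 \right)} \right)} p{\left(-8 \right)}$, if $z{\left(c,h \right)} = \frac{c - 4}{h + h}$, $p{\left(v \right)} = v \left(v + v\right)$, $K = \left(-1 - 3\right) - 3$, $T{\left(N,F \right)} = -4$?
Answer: $176$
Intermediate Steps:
$K = -7$ ($K = -4 - 3 = -7$)
$p{\left(v \right)} = 2 v^{2}$ ($p{\left(v \right)} = v 2 v = 2 v^{2}$)
$z{\left(c,h \right)} = \frac{-4 + c}{2 h}$
$z{\left(K,T{\left(2,2 \right)} \right)} p{\left(-8 \right)} = \frac{-4 - 7}{2 \left(-4\right)} 2 \left(-8\right)^{2} = \frac{1}{2} \left(- \frac{1}{4}\right) \left(-11\right) 2 \cdot 64 = \frac{11}{8} \cdot 128 = 176$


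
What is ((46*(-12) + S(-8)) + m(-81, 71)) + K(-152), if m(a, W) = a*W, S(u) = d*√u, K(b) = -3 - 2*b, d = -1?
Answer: -6002 - 2*I*√2 ≈ -6002.0 - 2.8284*I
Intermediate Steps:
S(u) = -√u
m(a, W) = W*a
((46*(-12) + S(-8)) + m(-81, 71)) + K(-152) = ((46*(-12) - √(-8)) + 71*(-81)) + (-3 - 2*(-152)) = ((-552 - 2*I*√2) - 5751) + (-3 + 304) = ((-552 - 2*I*√2) - 5751) + 301 = (-6303 - 2*I*√2) + 301 = -6002 - 2*I*√2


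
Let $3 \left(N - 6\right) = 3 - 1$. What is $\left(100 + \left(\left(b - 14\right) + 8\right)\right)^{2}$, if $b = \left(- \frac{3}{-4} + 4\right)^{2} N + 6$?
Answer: $\frac{9030025}{144} \approx 62709.0$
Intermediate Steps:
$N = \frac{20}{3}$ ($N = 6 + \frac{3 - 1}{3} = 6 + \frac{1}{3} \cdot 2 = 6 + \frac{2}{3} = \frac{20}{3} \approx 6.6667$)
$b = \frac{1877}{12}$ ($b = \left(- \frac{3}{-4} + 4\right)^{2} \cdot \frac{20}{3} + 6 = \left(\left(-3\right) \left(- \frac{1}{4}\right) + 4\right)^{2} \cdot \frac{20}{3} + 6 = \left(\frac{3}{4} + 4\right)^{2} \cdot \frac{20}{3} + 6 = \left(\frac{19}{4}\right)^{2} \cdot \frac{20}{3} + 6 = \frac{361}{16} \cdot \frac{20}{3} + 6 = \frac{1805}{12} + 6 = \frac{1877}{12} \approx 156.42$)
$\left(100 + \left(\left(b - 14\right) + 8\right)\right)^{2} = \left(100 + \left(\left(\frac{1877}{12} - 14\right) + 8\right)\right)^{2} = \left(100 + \left(\frac{1709}{12} + 8\right)\right)^{2} = \left(100 + \frac{1805}{12}\right)^{2} = \left(\frac{3005}{12}\right)^{2} = \frac{9030025}{144}$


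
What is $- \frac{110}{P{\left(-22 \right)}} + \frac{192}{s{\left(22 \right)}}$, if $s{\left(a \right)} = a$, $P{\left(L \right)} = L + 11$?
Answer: $\frac{206}{11} \approx 18.727$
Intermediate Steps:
$P{\left(L \right)} = 11 + L$
$- \frac{110}{P{\left(-22 \right)}} + \frac{192}{s{\left(22 \right)}} = - \frac{110}{11 - 22} + \frac{192}{22} = - \frac{110}{-11} + 192 \cdot \frac{1}{22} = \left(-110\right) \left(- \frac{1}{11}\right) + \frac{96}{11} = 10 + \frac{96}{11} = \frac{206}{11}$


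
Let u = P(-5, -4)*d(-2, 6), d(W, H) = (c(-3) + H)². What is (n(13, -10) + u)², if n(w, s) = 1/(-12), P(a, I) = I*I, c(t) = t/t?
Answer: 88491649/144 ≈ 6.1453e+5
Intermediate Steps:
c(t) = 1
P(a, I) = I²
d(W, H) = (1 + H)²
n(w, s) = -1/12
u = 784 (u = (-4)²*(1 + 6)² = 16*7² = 16*49 = 784)
(n(13, -10) + u)² = (-1/12 + 784)² = (9407/12)² = 88491649/144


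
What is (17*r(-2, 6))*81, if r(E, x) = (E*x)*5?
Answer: -82620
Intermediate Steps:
r(E, x) = 5*E*x
(17*r(-2, 6))*81 = (17*(5*(-2)*6))*81 = (17*(-60))*81 = -1020*81 = -82620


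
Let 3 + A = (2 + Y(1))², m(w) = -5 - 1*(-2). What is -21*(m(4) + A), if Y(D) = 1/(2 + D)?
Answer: 35/3 ≈ 11.667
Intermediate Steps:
m(w) = -3 (m(w) = -5 + 2 = -3)
A = 22/9 (A = -3 + (2 + 1/(2 + 1))² = -3 + (2 + 1/3)² = -3 + (2 + ⅓)² = -3 + (7/3)² = -3 + 49/9 = 22/9 ≈ 2.4444)
-21*(m(4) + A) = -21*(-3 + 22/9) = -21*(-5/9) = 35/3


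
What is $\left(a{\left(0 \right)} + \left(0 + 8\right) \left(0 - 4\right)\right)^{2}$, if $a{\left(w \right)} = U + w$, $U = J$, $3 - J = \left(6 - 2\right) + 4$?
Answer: $1369$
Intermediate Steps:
$J = -5$ ($J = 3 - \left(\left(6 - 2\right) + 4\right) = 3 - \left(4 + 4\right) = 3 - 8 = -5$)
$U = -5$
$a{\left(w \right)} = -5 + w$
$\left(a{\left(0 \right)} + \left(0 + 8\right) \left(0 - 4\right)\right)^{2} = \left(\left(-5 + 0\right) + \left(0 + 8\right) \left(0 - 4\right)\right)^{2} = \left(-5 + 8 \left(-4\right)\right)^{2} = \left(-5 - 32\right)^{2} = \left(-37\right)^{2} = 1369$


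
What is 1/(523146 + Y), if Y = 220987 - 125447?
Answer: 1/618686 ≈ 1.6163e-6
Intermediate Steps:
Y = 95540
1/(523146 + Y) = 1/(523146 + 95540) = 1/618686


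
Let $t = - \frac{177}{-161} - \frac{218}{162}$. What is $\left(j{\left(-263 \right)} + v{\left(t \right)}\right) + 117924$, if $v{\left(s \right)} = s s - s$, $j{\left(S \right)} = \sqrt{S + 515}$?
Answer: $\frac{20055113418880}{170067681} + 6 \sqrt{7} \approx 1.1794 \cdot 10^{5}$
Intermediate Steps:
$j{\left(S \right)} = \sqrt{515 + S}$
$t = - \frac{3212}{13041}$ ($t = \left(-177\right) \left(- \frac{1}{161}\right) - \frac{109}{81} = \frac{177}{161} - \frac{109}{81} = - \frac{3212}{13041} \approx -0.2463$)
$v{\left(s \right)} = s^{2} - s$
$\left(j{\left(-263 \right)} + v{\left(t \right)}\right) + 117924 = \left(\sqrt{515 - 263} - \frac{3212 \left(-1 - \frac{3212}{13041}\right)}{13041}\right) + 117924 = \left(\sqrt{252} - - \frac{52204636}{170067681}\right) + 117924 = \left(6 \sqrt{7} + \frac{52204636}{170067681}\right) + 117924 = \left(\frac{52204636}{170067681} + 6 \sqrt{7}\right) + 117924 = \frac{20055113418880}{170067681} + 6 \sqrt{7}$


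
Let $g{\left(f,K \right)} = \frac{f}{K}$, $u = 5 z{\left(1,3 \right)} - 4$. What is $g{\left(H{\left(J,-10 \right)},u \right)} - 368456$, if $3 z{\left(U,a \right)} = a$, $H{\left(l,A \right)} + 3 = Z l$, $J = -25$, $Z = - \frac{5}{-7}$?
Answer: $- \frac{2579338}{7} \approx -3.6848 \cdot 10^{5}$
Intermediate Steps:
$Z = \frac{5}{7}$ ($Z = \left(-5\right) \left(- \frac{1}{7}\right) = \frac{5}{7} \approx 0.71429$)
$H{\left(l,A \right)} = -3 + \frac{5 l}{7}$
$z{\left(U,a \right)} = \frac{a}{3}$
$u = 1$ ($u = 5 \cdot \frac{1}{3} \cdot 3 - 4 = 5 \cdot 1 - 4 = 5 - 4 = 1$)
$g{\left(H{\left(J,-10 \right)},u \right)} - 368456 = \frac{-3 + \frac{5}{7} \left(-25\right)}{1} - 368456 = \left(-3 - \frac{125}{7}\right) 1 - 368456 = \left(- \frac{146}{7}\right) 1 - 368456 = - \frac{146}{7} - 368456 = - \frac{2579338}{7}$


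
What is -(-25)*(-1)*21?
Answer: -525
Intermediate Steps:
-(-25)*(-1)*21 = -5*5*21 = -25*21 = -525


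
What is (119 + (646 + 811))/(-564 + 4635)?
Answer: 1576/4071 ≈ 0.38713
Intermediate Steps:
(119 + (646 + 811))/(-564 + 4635) = (119 + 1457)/4071 = 1576*(1/4071) = 1576/4071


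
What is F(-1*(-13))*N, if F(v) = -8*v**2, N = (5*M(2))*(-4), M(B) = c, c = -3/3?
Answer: -27040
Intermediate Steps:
c = -1 (c = -3*1/3 = -1)
M(B) = -1
N = 20 (N = (5*(-1))*(-4) = -5*(-4) = 20)
F(-1*(-13))*N = -8*(-1*(-13))**2*20 = -8*13**2*20 = -8*169*20 = -1352*20 = -27040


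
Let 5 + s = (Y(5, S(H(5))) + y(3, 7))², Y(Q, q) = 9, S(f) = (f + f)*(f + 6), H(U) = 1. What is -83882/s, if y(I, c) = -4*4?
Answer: -41941/22 ≈ -1906.4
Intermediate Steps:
y(I, c) = -16
S(f) = 2*f*(6 + f) (S(f) = (2*f)*(6 + f) = 2*f*(6 + f))
s = 44 (s = -5 + (9 - 16)² = -5 + (-7)² = -5 + 49 = 44)
-83882/s = -83882/44 = -83882*1/44 = -41941/22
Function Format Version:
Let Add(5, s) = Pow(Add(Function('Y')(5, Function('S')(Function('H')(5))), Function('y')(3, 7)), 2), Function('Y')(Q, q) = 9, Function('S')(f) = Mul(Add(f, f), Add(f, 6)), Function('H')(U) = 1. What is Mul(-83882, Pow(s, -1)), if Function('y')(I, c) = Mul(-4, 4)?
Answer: Rational(-41941, 22) ≈ -1906.4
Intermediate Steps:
Function('y')(I, c) = -16
Function('S')(f) = Mul(2, f, Add(6, f)) (Function('S')(f) = Mul(Mul(2, f), Add(6, f)) = Mul(2, f, Add(6, f)))
s = 44 (s = Add(-5, Pow(Add(9, -16), 2)) = Add(-5, Pow(-7, 2)) = Add(-5, 49) = 44)
Mul(-83882, Pow(s, -1)) = Mul(-83882, Pow(44, -1)) = Mul(-83882, Rational(1, 44)) = Rational(-41941, 22)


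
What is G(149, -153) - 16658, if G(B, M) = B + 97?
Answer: -16412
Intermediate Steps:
G(B, M) = 97 + B
G(149, -153) - 16658 = (97 + 149) - 16658 = 246 - 16658 = -16412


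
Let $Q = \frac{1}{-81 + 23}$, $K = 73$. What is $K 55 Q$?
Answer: $- \frac{4015}{58} \approx -69.224$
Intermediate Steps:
$Q = - \frac{1}{58}$ ($Q = \frac{1}{-58} = - \frac{1}{58} \approx -0.017241$)
$K 55 Q = 73 \cdot 55 \left(- \frac{1}{58}\right) = 4015 \left(- \frac{1}{58}\right) = - \frac{4015}{58}$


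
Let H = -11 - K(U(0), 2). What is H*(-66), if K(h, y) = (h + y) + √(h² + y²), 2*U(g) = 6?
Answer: 1056 + 66*√13 ≈ 1294.0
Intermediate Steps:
U(g) = 3 (U(g) = (½)*6 = 3)
K(h, y) = h + y + √(h² + y²)
H = -16 - √13 (H = -11 - (3 + 2 + √(3² + 2²)) = -11 - (3 + 2 + √(9 + 4)) = -11 - (3 + 2 + √13) = -11 - (5 + √13) = -11 + (-5 - √13) = -16 - √13 ≈ -19.606)
H*(-66) = (-16 - √13)*(-66) = 1056 + 66*√13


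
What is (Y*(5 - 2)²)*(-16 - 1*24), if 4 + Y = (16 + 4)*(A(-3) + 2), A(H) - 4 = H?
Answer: -20160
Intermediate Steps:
A(H) = 4 + H
Y = 56 (Y = -4 + (16 + 4)*((4 - 3) + 2) = -4 + 20*(1 + 2) = -4 + 20*3 = -4 + 60 = 56)
(Y*(5 - 2)²)*(-16 - 1*24) = (56*(5 - 2)²)*(-16 - 1*24) = (56*3²)*(-16 - 24) = (56*9)*(-40) = 504*(-40) = -20160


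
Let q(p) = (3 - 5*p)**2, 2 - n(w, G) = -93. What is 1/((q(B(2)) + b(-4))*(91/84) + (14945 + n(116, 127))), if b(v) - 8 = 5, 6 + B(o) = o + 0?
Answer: 6/93763 ≈ 6.3991e-5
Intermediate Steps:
n(w, G) = 95 (n(w, G) = 2 - 1*(-93) = 2 + 93 = 95)
B(o) = -6 + o (B(o) = -6 + (o + 0) = -6 + o)
b(v) = 13 (b(v) = 8 + 5 = 13)
1/((q(B(2)) + b(-4))*(91/84) + (14945 + n(116, 127))) = 1/(((-3 + 5*(-6 + 2))**2 + 13)*(91/84) + (14945 + 95)) = 1/(((-3 + 5*(-4))**2 + 13)*(91*(1/84)) + 15040) = 1/(((-3 - 20)**2 + 13)*(13/12) + 15040) = 1/(((-23)**2 + 13)*(13/12) + 15040) = 1/((529 + 13)*(13/12) + 15040) = 1/(542*(13/12) + 15040) = 1/(3523/6 + 15040) = 1/(93763/6) = 6/93763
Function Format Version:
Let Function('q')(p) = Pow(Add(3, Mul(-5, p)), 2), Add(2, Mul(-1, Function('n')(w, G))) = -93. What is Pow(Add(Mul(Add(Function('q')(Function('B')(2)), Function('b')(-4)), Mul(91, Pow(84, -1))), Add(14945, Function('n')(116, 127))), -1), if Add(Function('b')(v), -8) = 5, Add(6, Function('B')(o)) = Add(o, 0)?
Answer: Rational(6, 93763) ≈ 6.3991e-5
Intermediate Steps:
Function('n')(w, G) = 95 (Function('n')(w, G) = Add(2, Mul(-1, -93)) = Add(2, 93) = 95)
Function('B')(o) = Add(-6, o) (Function('B')(o) = Add(-6, Add(o, 0)) = Add(-6, o))
Function('b')(v) = 13 (Function('b')(v) = Add(8, 5) = 13)
Pow(Add(Mul(Add(Function('q')(Function('B')(2)), Function('b')(-4)), Mul(91, Pow(84, -1))), Add(14945, Function('n')(116, 127))), -1) = Pow(Add(Mul(Add(Pow(Add(-3, Mul(5, Add(-6, 2))), 2), 13), Mul(91, Pow(84, -1))), Add(14945, 95)), -1) = Pow(Add(Mul(Add(Pow(Add(-3, Mul(5, -4)), 2), 13), Mul(91, Rational(1, 84))), 15040), -1) = Pow(Add(Mul(Add(Pow(Add(-3, -20), 2), 13), Rational(13, 12)), 15040), -1) = Pow(Add(Mul(Add(Pow(-23, 2), 13), Rational(13, 12)), 15040), -1) = Pow(Add(Mul(Add(529, 13), Rational(13, 12)), 15040), -1) = Pow(Add(Mul(542, Rational(13, 12)), 15040), -1) = Pow(Add(Rational(3523, 6), 15040), -1) = Pow(Rational(93763, 6), -1) = Rational(6, 93763)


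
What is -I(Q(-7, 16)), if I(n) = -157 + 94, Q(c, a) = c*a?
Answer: 63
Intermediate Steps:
Q(c, a) = a*c
I(n) = -63
-I(Q(-7, 16)) = -1*(-63) = 63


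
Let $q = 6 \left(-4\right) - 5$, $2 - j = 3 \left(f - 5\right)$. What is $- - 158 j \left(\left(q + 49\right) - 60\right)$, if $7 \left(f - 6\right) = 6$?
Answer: $\frac{158000}{7} \approx 22571.0$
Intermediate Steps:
$f = \frac{48}{7}$ ($f = 6 + \frac{1}{7} \cdot 6 = 6 + \frac{6}{7} = \frac{48}{7} \approx 6.8571$)
$j = - \frac{25}{7}$ ($j = 2 - 3 \left(\frac{48}{7} - 5\right) = 2 - 3 \cdot \frac{13}{7} = 2 - \frac{39}{7} = - \frac{25}{7} \approx -3.5714$)
$q = -29$ ($q = -24 - 5 = -29$)
$- - 158 j \left(\left(q + 49\right) - 60\right) = - \left(-158\right) \left(- \frac{25}{7}\right) \left(\left(-29 + 49\right) - 60\right) = - \frac{3950 \left(20 - 60\right)}{7} = - \frac{3950 \left(-40\right)}{7} = \left(-1\right) \left(- \frac{158000}{7}\right) = \frac{158000}{7}$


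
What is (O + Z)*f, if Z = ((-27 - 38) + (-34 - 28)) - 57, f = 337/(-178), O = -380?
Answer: 95034/89 ≈ 1067.8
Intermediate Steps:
f = -337/178 (f = 337*(-1/178) = -337/178 ≈ -1.8933)
Z = -184 (Z = (-65 - 62) - 57 = -127 - 57 = -184)
(O + Z)*f = (-380 - 184)*(-337/178) = -564*(-337/178) = 95034/89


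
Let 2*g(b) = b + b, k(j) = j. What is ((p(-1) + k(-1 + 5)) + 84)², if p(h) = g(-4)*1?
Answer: 7056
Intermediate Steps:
g(b) = b (g(b) = (b + b)/2 = (2*b)/2 = b)
p(h) = -4 (p(h) = -4*1 = -4)
((p(-1) + k(-1 + 5)) + 84)² = ((-4 + (-1 + 5)) + 84)² = ((-4 + 4) + 84)² = (0 + 84)² = 84² = 7056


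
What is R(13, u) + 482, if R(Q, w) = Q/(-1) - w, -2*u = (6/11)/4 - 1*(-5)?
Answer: 20749/44 ≈ 471.57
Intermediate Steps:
u = -113/44 (u = -((6/11)/4 - 1*(-5))/2 = -((6*(1/11))*(1/4) + 5)/2 = -((6/11)*(1/4) + 5)/2 = -(3/22 + 5)/2 = -1/2*113/22 = -113/44 ≈ -2.5682)
R(Q, w) = -Q - w (R(Q, w) = Q*(-1) - w = -Q - w)
R(13, u) + 482 = (-1*13 - 1*(-113/44)) + 482 = (-13 + 113/44) + 482 = -459/44 + 482 = 20749/44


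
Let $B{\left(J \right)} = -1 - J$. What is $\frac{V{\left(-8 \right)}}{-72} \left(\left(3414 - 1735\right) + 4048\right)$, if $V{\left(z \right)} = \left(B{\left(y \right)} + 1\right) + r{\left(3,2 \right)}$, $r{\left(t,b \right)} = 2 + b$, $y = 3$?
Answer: $- \frac{1909}{24} \approx -79.542$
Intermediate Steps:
$V{\left(z \right)} = 1$ ($V{\left(z \right)} = \left(\left(-1 - 3\right) + 1\right) + \left(2 + 2\right) = \left(\left(-1 - 3\right) + 1\right) + 4 = \left(-4 + 1\right) + 4 = -3 + 4 = 1$)
$\frac{V{\left(-8 \right)}}{-72} \left(\left(3414 - 1735\right) + 4048\right) = 1 \frac{1}{-72} \left(\left(3414 - 1735\right) + 4048\right) = 1 \left(- \frac{1}{72}\right) \left(1679 + 4048\right) = \left(- \frac{1}{72}\right) 5727 = - \frac{1909}{24}$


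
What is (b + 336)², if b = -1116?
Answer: 608400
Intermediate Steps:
(b + 336)² = (-1116 + 336)² = (-780)² = 608400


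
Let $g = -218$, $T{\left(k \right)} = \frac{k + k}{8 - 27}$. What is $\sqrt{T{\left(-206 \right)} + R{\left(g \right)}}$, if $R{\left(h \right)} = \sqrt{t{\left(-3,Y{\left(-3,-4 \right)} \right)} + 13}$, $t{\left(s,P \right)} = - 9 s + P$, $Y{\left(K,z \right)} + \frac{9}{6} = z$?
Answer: $\frac{\sqrt{31312 + 722 \sqrt{138}}}{38} \approx 5.2496$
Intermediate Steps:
$T{\left(k \right)} = - \frac{2 k}{19}$ ($T{\left(k \right)} = \frac{2 k}{-19} = 2 k \left(- \frac{1}{19}\right) = - \frac{2 k}{19}$)
$Y{\left(K,z \right)} = - \frac{3}{2} + z$
$t{\left(s,P \right)} = P - 9 s$
$R{\left(h \right)} = \frac{\sqrt{138}}{2}$ ($R{\left(h \right)} = \sqrt{\left(\left(- \frac{3}{2} - 4\right) - -27\right) + 13} = \sqrt{\left(- \frac{11}{2} + 27\right) + 13} = \sqrt{\frac{43}{2} + 13} = \sqrt{\frac{69}{2}} = \frac{\sqrt{138}}{2}$)
$\sqrt{T{\left(-206 \right)} + R{\left(g \right)}} = \sqrt{\left(- \frac{2}{19}\right) \left(-206\right) + \frac{\sqrt{138}}{2}} = \sqrt{\frac{412}{19} + \frac{\sqrt{138}}{2}}$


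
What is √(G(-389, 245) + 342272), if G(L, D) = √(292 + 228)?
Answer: √(342272 + 2*√130) ≈ 585.06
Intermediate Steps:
G(L, D) = 2*√130 (G(L, D) = √520 = 2*√130)
√(G(-389, 245) + 342272) = √(2*√130 + 342272) = √(342272 + 2*√130)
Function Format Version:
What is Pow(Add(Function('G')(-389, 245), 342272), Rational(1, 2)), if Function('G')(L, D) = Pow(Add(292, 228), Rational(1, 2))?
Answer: Pow(Add(342272, Mul(2, Pow(130, Rational(1, 2)))), Rational(1, 2)) ≈ 585.06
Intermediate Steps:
Function('G')(L, D) = Mul(2, Pow(130, Rational(1, 2))) (Function('G')(L, D) = Pow(520, Rational(1, 2)) = Mul(2, Pow(130, Rational(1, 2))))
Pow(Add(Function('G')(-389, 245), 342272), Rational(1, 2)) = Pow(Add(Mul(2, Pow(130, Rational(1, 2))), 342272), Rational(1, 2)) = Pow(Add(342272, Mul(2, Pow(130, Rational(1, 2)))), Rational(1, 2))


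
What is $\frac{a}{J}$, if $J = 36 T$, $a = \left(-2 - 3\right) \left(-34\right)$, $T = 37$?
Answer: $\frac{85}{666} \approx 0.12763$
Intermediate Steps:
$a = 170$ ($a = \left(-5\right) \left(-34\right) = 170$)
$J = 1332$ ($J = 36 \cdot 37 = 1332$)
$\frac{a}{J} = \frac{170}{1332} = 170 \cdot \frac{1}{1332} = \frac{85}{666}$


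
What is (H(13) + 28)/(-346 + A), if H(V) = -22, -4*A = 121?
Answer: -24/1505 ≈ -0.015947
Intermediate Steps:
A = -121/4 (A = -¼*121 = -121/4 ≈ -30.250)
(H(13) + 28)/(-346 + A) = (-22 + 28)/(-346 - 121/4) = 6/(-1505/4) = 6*(-4/1505) = -24/1505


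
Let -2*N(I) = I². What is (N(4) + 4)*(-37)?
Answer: 148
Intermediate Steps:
N(I) = -I²/2
(N(4) + 4)*(-37) = (-½*4² + 4)*(-37) = (-½*16 + 4)*(-37) = (-8 + 4)*(-37) = -4*(-37) = 148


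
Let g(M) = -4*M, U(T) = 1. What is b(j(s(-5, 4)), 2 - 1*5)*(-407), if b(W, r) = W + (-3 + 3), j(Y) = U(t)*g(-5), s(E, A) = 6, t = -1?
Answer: -8140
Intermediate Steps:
j(Y) = 20 (j(Y) = 1*(-4*(-5)) = 1*20 = 20)
b(W, r) = W (b(W, r) = W + 0 = W)
b(j(s(-5, 4)), 2 - 1*5)*(-407) = 20*(-407) = -8140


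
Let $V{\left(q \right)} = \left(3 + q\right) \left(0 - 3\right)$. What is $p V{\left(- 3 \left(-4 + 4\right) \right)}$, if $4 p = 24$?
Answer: $-54$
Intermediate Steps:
$V{\left(q \right)} = -9 - 3 q$ ($V{\left(q \right)} = \left(3 + q\right) \left(-3\right) = -9 - 3 q$)
$p = 6$ ($p = \frac{1}{4} \cdot 24 = 6$)
$p V{\left(- 3 \left(-4 + 4\right) \right)} = 6 \left(-9 - 3 \left(- 3 \left(-4 + 4\right)\right)\right) = 6 \left(-9 - 3 \left(\left(-3\right) 0\right)\right) = 6 \left(-9 - 0\right) = 6 \left(-9 + 0\right) = 6 \left(-9\right) = -54$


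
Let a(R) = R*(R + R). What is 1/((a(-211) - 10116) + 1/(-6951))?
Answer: 6951/548614625 ≈ 1.2670e-5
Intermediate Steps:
a(R) = 2*R² (a(R) = R*(2*R) = 2*R²)
1/((a(-211) - 10116) + 1/(-6951)) = 1/((2*(-211)² - 10116) + 1/(-6951)) = 1/((2*44521 - 10116) - 1/6951) = 1/((89042 - 10116) - 1/6951) = 1/(78926 - 1/6951) = 1/(548614625/6951) = 6951/548614625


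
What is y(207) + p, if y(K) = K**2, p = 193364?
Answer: 236213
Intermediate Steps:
y(207) + p = 207**2 + 193364 = 42849 + 193364 = 236213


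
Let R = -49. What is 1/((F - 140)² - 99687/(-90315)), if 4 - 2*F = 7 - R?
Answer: 30105/829606609 ≈ 3.6288e-5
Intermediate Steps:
F = -26 (F = 2 - (7 - 1*(-49))/2 = 2 - (7 + 49)/2 = 2 - ½*56 = 2 - 28 = -26)
1/((F - 140)² - 99687/(-90315)) = 1/((-26 - 140)² - 99687/(-90315)) = 1/((-166)² - 99687*(-1/90315)) = 1/(27556 + 33229/30105) = 1/(829606609/30105) = 30105/829606609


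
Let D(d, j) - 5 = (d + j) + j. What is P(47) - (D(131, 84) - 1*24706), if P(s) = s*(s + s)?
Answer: 28820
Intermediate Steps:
D(d, j) = 5 + d + 2*j (D(d, j) = 5 + ((d + j) + j) = 5 + (d + 2*j) = 5 + d + 2*j)
P(s) = 2*s**2 (P(s) = s*(2*s) = 2*s**2)
P(47) - (D(131, 84) - 1*24706) = 2*47**2 - ((5 + 131 + 2*84) - 1*24706) = 2*2209 - ((5 + 131 + 168) - 24706) = 4418 - (304 - 24706) = 4418 - 1*(-24402) = 4418 + 24402 = 28820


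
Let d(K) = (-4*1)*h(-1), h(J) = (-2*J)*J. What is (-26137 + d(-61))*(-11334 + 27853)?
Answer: -431624951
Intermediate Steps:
h(J) = -2*J**2
d(K) = 8 (d(K) = (-4*1)*(-2*(-1)**2) = -(-8) = -4*(-2) = 8)
(-26137 + d(-61))*(-11334 + 27853) = (-26137 + 8)*(-11334 + 27853) = -26129*16519 = -431624951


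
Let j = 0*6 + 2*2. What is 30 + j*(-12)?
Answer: -18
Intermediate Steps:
j = 4 (j = 0 + 4 = 4)
30 + j*(-12) = 30 + 4*(-12) = 30 - 48 = -18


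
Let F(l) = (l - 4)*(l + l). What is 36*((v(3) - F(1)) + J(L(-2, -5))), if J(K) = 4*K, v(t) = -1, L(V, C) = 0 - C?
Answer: 900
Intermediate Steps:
L(V, C) = -C
F(l) = 2*l*(-4 + l) (F(l) = (-4 + l)*(2*l) = 2*l*(-4 + l))
36*((v(3) - F(1)) + J(L(-2, -5))) = 36*((-1 - 2*(-4 + 1)) + 4*(-1*(-5))) = 36*((-1 - 2*(-3)) + 4*5) = 36*((-1 - 1*(-6)) + 20) = 36*((-1 + 6) + 20) = 36*(5 + 20) = 36*25 = 900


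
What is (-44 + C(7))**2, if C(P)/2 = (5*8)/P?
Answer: 51984/49 ≈ 1060.9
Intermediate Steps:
C(P) = 80/P (C(P) = 2*((5*8)/P) = 2*(40/P) = 80/P)
(-44 + C(7))**2 = (-44 + 80/7)**2 = (-228/7)**2 = 51984/49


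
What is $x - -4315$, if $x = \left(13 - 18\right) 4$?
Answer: $4295$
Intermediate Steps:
$x = -20$ ($x = \left(-5\right) 4 = -20$)
$x - -4315 = -20 - -4315 = -20 + 4315 = 4295$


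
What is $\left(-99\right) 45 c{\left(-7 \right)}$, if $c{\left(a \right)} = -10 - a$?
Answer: $13365$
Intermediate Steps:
$\left(-99\right) 45 c{\left(-7 \right)} = \left(-99\right) 45 \left(-10 - -7\right) = - 4455 \left(-10 + 7\right) = \left(-4455\right) \left(-3\right) = 13365$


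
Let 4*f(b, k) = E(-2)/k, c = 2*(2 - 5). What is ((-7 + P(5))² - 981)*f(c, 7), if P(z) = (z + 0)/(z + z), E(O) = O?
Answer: 3755/56 ≈ 67.054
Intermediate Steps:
c = -6 (c = 2*(-3) = -6)
f(b, k) = -1/(2*k) (f(b, k) = (-2/k)/4 = -1/(2*k))
P(z) = ½ (P(z) = z/((2*z)) = z*(1/(2*z)) = ½)
((-7 + P(5))² - 981)*f(c, 7) = ((-7 + ½)² - 981)*(-½/7) = ((-13/2)² - 981)*(-½*⅐) = (169/4 - 981)*(-1/14) = -3755/4*(-1/14) = 3755/56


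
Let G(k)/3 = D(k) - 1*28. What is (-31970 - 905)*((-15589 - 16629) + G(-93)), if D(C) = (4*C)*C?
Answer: -2350102250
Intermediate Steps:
D(C) = 4*C²
G(k) = -84 + 12*k² (G(k) = 3*(4*k² - 1*28) = 3*(4*k² - 28) = 3*(-28 + 4*k²) = -84 + 12*k²)
(-31970 - 905)*((-15589 - 16629) + G(-93)) = (-31970 - 905)*((-15589 - 16629) + (-84 + 12*(-93)²)) = -32875*(-32218 + (-84 + 12*8649)) = -32875*(-32218 + (-84 + 103788)) = -32875*(-32218 + 103704) = -32875*71486 = -2350102250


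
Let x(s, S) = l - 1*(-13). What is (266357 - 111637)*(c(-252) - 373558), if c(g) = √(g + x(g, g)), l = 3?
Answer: -57796893760 + 309440*I*√59 ≈ -5.7797e+10 + 2.3769e+6*I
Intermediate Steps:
x(s, S) = 16 (x(s, S) = 3 - 1*(-13) = 3 + 13 = 16)
c(g) = √(16 + g) (c(g) = √(g + 16) = √(16 + g))
(266357 - 111637)*(c(-252) - 373558) = (266357 - 111637)*(√(16 - 252) - 373558) = 154720*(√(-236) - 373558) = 154720*(2*I*√59 - 373558) = 154720*(-373558 + 2*I*√59) = -57796893760 + 309440*I*√59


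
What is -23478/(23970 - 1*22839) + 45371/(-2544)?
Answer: -2847247/73776 ≈ -38.593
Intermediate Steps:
-23478/(23970 - 1*22839) + 45371/(-2544) = -23478/(23970 - 22839) + 45371*(-1/2544) = -23478/1131 - 45371/2544 = -23478*1/1131 - 45371/2544 = -602/29 - 45371/2544 = -2847247/73776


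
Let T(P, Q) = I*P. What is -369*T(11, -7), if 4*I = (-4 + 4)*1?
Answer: 0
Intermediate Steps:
I = 0 (I = ((-4 + 4)*1)/4 = (0*1)/4 = (¼)*0 = 0)
T(P, Q) = 0 (T(P, Q) = 0*P = 0)
-369*T(11, -7) = -369*0 = 0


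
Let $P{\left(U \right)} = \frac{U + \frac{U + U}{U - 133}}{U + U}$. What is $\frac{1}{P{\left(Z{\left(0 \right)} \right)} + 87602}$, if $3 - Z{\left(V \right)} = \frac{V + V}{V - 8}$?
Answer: $\frac{65}{5694162} \approx 1.1415 \cdot 10^{-5}$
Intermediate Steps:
$Z{\left(V \right)} = 3 - \frac{2 V}{-8 + V}$ ($Z{\left(V \right)} = 3 - \frac{V + V}{V - 8} = 3 - \frac{2 V}{-8 + V}$)
$P{\left(U \right)} = \frac{U + \frac{2 U}{-133 + U}}{2 U}$
$\frac{1}{P{\left(Z{\left(0 \right)} \right)} + 87602} = \frac{1}{\frac{-131 + \frac{-24 + 0}{-8 + 0}}{2 \left(-133 + \frac{-24 + 0}{-8 + 0}\right)} + 87602} = \frac{1}{\frac{-131 + \frac{1}{-8} \left(-24\right)}{2 \left(-133 + \frac{1}{-8} \left(-24\right)\right)} + 87602} = \frac{1}{\frac{-131 - -3}{2 \left(-133 - -3\right)} + 87602} = \frac{1}{\frac{-131 + 3}{2 \left(-133 + 3\right)} + 87602} = \frac{1}{\frac{1}{2} \frac{1}{-130} \left(-128\right) + 87602} = \frac{1}{\frac{1}{2} \left(- \frac{1}{130}\right) \left(-128\right) + 87602} = \frac{1}{\frac{32}{65} + 87602} = \frac{1}{\frac{5694162}{65}} = \frac{65}{5694162}$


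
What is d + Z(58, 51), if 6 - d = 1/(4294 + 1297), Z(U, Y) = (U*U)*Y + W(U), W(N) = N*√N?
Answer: 959247869/5591 + 58*√58 ≈ 1.7201e+5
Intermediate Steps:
W(N) = N^(3/2)
Z(U, Y) = U^(3/2) + Y*U² (Z(U, Y) = (U*U)*Y + U^(3/2) = U²*Y + U^(3/2) = Y*U² + U^(3/2) = U^(3/2) + Y*U²)
d = 33545/5591 (d = 6 - 1/(4294 + 1297) = 6 - 1/5591 = 33545/5591 ≈ 5.9998)
d + Z(58, 51) = 33545/5591 + (58^(3/2) + 51*58²) = 33545/5591 + (58*√58 + 51*3364) = 33545/5591 + (58*√58 + 171564) = 33545/5591 + (171564 + 58*√58) = 959247869/5591 + 58*√58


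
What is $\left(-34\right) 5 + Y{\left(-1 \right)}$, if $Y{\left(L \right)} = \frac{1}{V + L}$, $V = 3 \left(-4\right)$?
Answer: $- \frac{2211}{13} \approx -170.08$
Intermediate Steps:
$V = -12$
$Y{\left(L \right)} = \frac{1}{-12 + L}$
$\left(-34\right) 5 + Y{\left(-1 \right)} = \left(-34\right) 5 + \frac{1}{-12 - 1} = -170 + \frac{1}{-13} = -170 - \frac{1}{13} = - \frac{2211}{13}$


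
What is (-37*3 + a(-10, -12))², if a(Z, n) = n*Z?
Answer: 81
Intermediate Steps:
a(Z, n) = Z*n
(-37*3 + a(-10, -12))² = (-37*3 - 10*(-12))² = (-111 + 120)² = 9² = 81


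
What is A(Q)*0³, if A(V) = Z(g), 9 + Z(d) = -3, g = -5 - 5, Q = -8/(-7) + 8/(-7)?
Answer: 0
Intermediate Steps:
Q = 0 (Q = -8*(-⅐) + 8*(-⅐) = 8/7 - 8/7 = 0)
g = -10
Z(d) = -12 (Z(d) = -9 - 3 = -12)
A(V) = -12
A(Q)*0³ = -12*0³ = -12*0 = 0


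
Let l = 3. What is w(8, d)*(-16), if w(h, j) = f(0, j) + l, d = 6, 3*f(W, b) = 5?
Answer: -224/3 ≈ -74.667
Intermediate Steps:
f(W, b) = 5/3 (f(W, b) = (⅓)*5 = 5/3)
w(h, j) = 14/3 (w(h, j) = 5/3 + 3 = 14/3)
w(8, d)*(-16) = (14/3)*(-16) = -224/3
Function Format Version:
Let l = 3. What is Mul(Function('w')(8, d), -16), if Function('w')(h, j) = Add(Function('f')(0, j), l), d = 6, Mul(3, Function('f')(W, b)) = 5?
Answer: Rational(-224, 3) ≈ -74.667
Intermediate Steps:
Function('f')(W, b) = Rational(5, 3) (Function('f')(W, b) = Mul(Rational(1, 3), 5) = Rational(5, 3))
Function('w')(h, j) = Rational(14, 3) (Function('w')(h, j) = Add(Rational(5, 3), 3) = Rational(14, 3))
Mul(Function('w')(8, d), -16) = Mul(Rational(14, 3), -16) = Rational(-224, 3)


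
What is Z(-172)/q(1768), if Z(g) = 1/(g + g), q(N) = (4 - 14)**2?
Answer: -1/34400 ≈ -2.9070e-5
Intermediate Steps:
q(N) = 100 (q(N) = (-10)**2 = 100)
Z(g) = 1/(2*g)
Z(-172)/q(1768) = ((1/2)/(-172))/100 = ((1/2)*(-1/172))*(1/100) = -1/344*1/100 = -1/34400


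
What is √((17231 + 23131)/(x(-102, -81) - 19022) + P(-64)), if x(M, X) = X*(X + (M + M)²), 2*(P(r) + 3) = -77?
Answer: I*√1900765598069470/6766714 ≈ 6.443*I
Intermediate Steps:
P(r) = -83/2 (P(r) = -3 + (½)*(-77) = -3 - 77/2 = -83/2)
x(M, X) = X*(X + 4*M²) (x(M, X) = X*(X + (2*M)²) = X*(X + 4*M²))
√((17231 + 23131)/(x(-102, -81) - 19022) + P(-64)) = √((17231 + 23131)/(-81*(-81 + 4*(-102)²) - 19022) - 83/2) = √(40362/(-81*(-81 + 4*10404) - 19022) - 83/2) = √(40362/(-81*(-81 + 41616) - 19022) - 83/2) = √(40362/(-81*41535 - 19022) - 83/2) = √(40362/(-3364335 - 19022) - 83/2) = √(40362/(-3383357) - 83/2) = √(40362*(-1/3383357) - 83/2) = √(-40362/3383357 - 83/2) = √(-280899355/6766714) = I*√1900765598069470/6766714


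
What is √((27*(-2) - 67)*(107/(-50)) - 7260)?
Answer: 11*I*√5786/10 ≈ 83.672*I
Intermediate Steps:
√((27*(-2) - 67)*(107/(-50)) - 7260) = √((-54 - 67)*(107*(-1/50)) - 7260) = √(-121*(-107/50) - 7260) = √(12947/50 - 7260) = √(-350053/50) = 11*I*√5786/10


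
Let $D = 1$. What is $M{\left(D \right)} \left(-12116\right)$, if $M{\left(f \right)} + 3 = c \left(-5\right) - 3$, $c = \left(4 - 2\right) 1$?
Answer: $193856$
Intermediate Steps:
$c = 2$ ($c = 2 \cdot 1 = 2$)
$M{\left(f \right)} = -16$ ($M{\left(f \right)} = -3 + \left(2 \left(-5\right) - 3\right) = -3 - 13 = -16$)
$M{\left(D \right)} \left(-12116\right) = \left(-16\right) \left(-12116\right) = 193856$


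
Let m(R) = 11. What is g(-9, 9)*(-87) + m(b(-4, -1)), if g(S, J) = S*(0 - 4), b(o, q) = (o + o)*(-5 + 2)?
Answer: -3121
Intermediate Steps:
b(o, q) = -6*o (b(o, q) = (2*o)*(-3) = -6*o)
g(S, J) = -4*S (g(S, J) = S*(-4) = -4*S)
g(-9, 9)*(-87) + m(b(-4, -1)) = -4*(-9)*(-87) + 11 = 36*(-87) + 11 = -3132 + 11 = -3121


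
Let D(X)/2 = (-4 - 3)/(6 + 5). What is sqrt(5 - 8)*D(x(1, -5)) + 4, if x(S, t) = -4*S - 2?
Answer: 4 - 14*I*sqrt(3)/11 ≈ 4.0 - 2.2044*I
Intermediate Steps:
x(S, t) = -2 - 4*S
D(X) = -14/11 (D(X) = 2*((-4 - 3)/(6 + 5)) = 2*(-7/11) = -14/11)
sqrt(5 - 8)*D(x(1, -5)) + 4 = sqrt(5 - 8)*(-14/11) + 4 = sqrt(-3)*(-14/11) + 4 = (I*sqrt(3))*(-14/11) + 4 = -14*I*sqrt(3)/11 + 4 = 4 - 14*I*sqrt(3)/11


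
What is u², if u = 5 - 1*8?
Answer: 9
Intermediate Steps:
u = -3 (u = 5 - 8 = -3)
u² = (-3)² = 9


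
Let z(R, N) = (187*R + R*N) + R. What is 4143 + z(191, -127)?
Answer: 15794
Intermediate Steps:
z(R, N) = 188*R + N*R (z(R, N) = (187*R + N*R) + R = 188*R + N*R)
4143 + z(191, -127) = 4143 + 191*(188 - 127) = 4143 + 191*61 = 4143 + 11651 = 15794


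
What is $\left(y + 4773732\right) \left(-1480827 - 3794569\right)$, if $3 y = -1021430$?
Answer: $- \frac{70161532357336}{3} \approx -2.3387 \cdot 10^{13}$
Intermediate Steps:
$y = - \frac{1021430}{3}$ ($y = \frac{1}{3} \left(-1021430\right) = - \frac{1021430}{3} \approx -3.4048 \cdot 10^{5}$)
$\left(y + 4773732\right) \left(-1480827 - 3794569\right) = \left(- \frac{1021430}{3} + 4773732\right) \left(-1480827 - 3794569\right) = \frac{13299766}{3} \left(-5275396\right) = - \frac{70161532357336}{3}$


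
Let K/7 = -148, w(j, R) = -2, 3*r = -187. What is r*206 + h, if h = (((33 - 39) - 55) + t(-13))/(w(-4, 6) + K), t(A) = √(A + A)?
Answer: -13328551/1038 - I*√26/1038 ≈ -12841.0 - 0.0049123*I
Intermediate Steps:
t(A) = √2*√A (t(A) = √(2*A) = √2*√A)
r = -187/3 (r = (⅓)*(-187) = -187/3 ≈ -62.333)
K = -1036 (K = 7*(-148) = -1036)
h = 61/1038 - I*√26/1038 (h = (((33 - 39) - 55) + √2*√(-13))/(-2 - 1036) = ((-6 - 55) + √2*(I*√13))/(-1038) = (-61 + I*√26)*(-1/1038) = 61/1038 - I*√26/1038 ≈ 0.058767 - 0.0049123*I)
r*206 + h = -187/3*206 + (61/1038 - I*√26/1038) = -38522/3 + (61/1038 - I*√26/1038) = -13328551/1038 - I*√26/1038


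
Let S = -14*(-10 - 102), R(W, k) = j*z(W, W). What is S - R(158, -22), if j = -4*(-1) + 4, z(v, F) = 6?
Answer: 1520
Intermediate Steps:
j = 8 (j = 4 + 4 = 8)
R(W, k) = 48 (R(W, k) = 8*6 = 48)
S = 1568 (S = -14*(-112) = 1568)
S - R(158, -22) = 1568 - 1*48 = 1568 - 48 = 1520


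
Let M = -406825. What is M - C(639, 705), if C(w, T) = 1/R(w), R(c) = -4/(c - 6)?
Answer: -1626667/4 ≈ -4.0667e+5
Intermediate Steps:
R(c) = -4/(-6 + c)
C(w, T) = 3/2 - w/4 (C(w, T) = 1/(-4/(-6 + w)) = 3/2 - w/4)
M - C(639, 705) = -406825 - (3/2 - 1/4*639) = -406825 - (3/2 - 639/4) = -406825 - 1*(-633/4) = -406825 + 633/4 = -1626667/4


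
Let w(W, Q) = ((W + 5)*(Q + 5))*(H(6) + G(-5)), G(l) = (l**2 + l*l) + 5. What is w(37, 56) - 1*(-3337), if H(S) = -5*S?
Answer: 67387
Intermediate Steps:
G(l) = 5 + 2*l**2 (G(l) = (l**2 + l**2) + 5 = 2*l**2 + 5 = 5 + 2*l**2)
w(W, Q) = 25*(5 + Q)*(5 + W) (w(W, Q) = ((W + 5)*(Q + 5))*(-5*6 + (5 + 2*(-5)**2)) = ((5 + W)*(5 + Q))*(-30 + (5 + 2*25)) = ((5 + Q)*(5 + W))*(-30 + (5 + 50)) = ((5 + Q)*(5 + W))*(-30 + 55) = ((5 + Q)*(5 + W))*25 = 25*(5 + Q)*(5 + W))
w(37, 56) - 1*(-3337) = (625 + 125*56 + 125*37 + 25*56*37) - 1*(-3337) = (625 + 7000 + 4625 + 51800) + 3337 = 64050 + 3337 = 67387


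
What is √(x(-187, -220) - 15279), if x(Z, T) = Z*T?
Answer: √25861 ≈ 160.81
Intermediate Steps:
x(Z, T) = T*Z
√(x(-187, -220) - 15279) = √(-220*(-187) - 15279) = √(41140 - 15279) = √25861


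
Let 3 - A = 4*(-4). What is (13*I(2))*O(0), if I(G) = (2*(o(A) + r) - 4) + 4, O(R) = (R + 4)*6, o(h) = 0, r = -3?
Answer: -1872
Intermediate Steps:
A = 19 (A = 3 - 4*(-4) = 3 - 1*(-16) = 3 + 16 = 19)
O(R) = 24 + 6*R (O(R) = (4 + R)*6 = 24 + 6*R)
I(G) = -6 (I(G) = (2*(0 - 3) - 4) + 4 = (2*(-3) - 4) + 4 = (-6 - 4) + 4 = -10 + 4 = -6)
(13*I(2))*O(0) = (13*(-6))*(24 + 6*0) = -78*(24 + 0) = -78*24 = -1872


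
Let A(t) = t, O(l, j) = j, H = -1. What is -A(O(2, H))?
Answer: 1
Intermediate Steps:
-A(O(2, H)) = -1*(-1) = 1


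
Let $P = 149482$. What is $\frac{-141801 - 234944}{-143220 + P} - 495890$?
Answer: $- \frac{3105639925}{6262} \approx -4.9595 \cdot 10^{5}$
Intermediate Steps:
$\frac{-141801 - 234944}{-143220 + P} - 495890 = \frac{-141801 - 234944}{-143220 + 149482} - 495890 = - \frac{376745}{6262} - 495890 = - \frac{3105639925}{6262}$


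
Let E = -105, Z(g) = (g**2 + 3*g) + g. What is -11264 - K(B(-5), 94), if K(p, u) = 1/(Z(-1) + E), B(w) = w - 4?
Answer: -1216511/108 ≈ -11264.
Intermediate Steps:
B(w) = -4 + w
Z(g) = g**2 + 4*g
K(p, u) = -1/108 (K(p, u) = 1/(-(4 - 1) - 105) = 1/(-1*3 - 105) = 1/(-3 - 105) = 1/(-108) = -1/108)
-11264 - K(B(-5), 94) = -11264 - 1*(-1/108) = -11264 + 1/108 = -1216511/108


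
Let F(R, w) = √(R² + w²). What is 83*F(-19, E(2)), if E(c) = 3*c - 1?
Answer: 83*√386 ≈ 1630.7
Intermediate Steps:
E(c) = -1 + 3*c
83*F(-19, E(2)) = 83*√((-19)² + (-1 + 3*2)²) = 83*√(361 + (-1 + 6)²) = 83*√(361 + 5²) = 83*√(361 + 25) = 83*√386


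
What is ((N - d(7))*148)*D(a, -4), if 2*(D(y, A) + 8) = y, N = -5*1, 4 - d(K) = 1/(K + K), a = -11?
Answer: 124875/7 ≈ 17839.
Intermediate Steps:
d(K) = 4 - 1/(2*K) (d(K) = 4 - 1/(K + K) = 4 - 1/(2*K))
N = -5
D(y, A) = -8 + y/2
((N - d(7))*148)*D(a, -4) = ((-5 - (4 - 1/2/7))*148)*(-8 + (1/2)*(-11)) = ((-5 - (4 - 1/2*1/7))*148)*(-8 - 11/2) = ((-5 - (4 - 1/14))*148)*(-27/2) = ((-5 - 1*55/14)*148)*(-27/2) = ((-5 - 55/14)*148)*(-27/2) = -125/14*148*(-27/2) = -9250/7*(-27/2) = 124875/7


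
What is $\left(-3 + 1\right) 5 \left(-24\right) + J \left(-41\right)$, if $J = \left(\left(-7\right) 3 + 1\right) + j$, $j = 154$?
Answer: $-5254$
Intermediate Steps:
$J = 134$ ($J = \left(\left(-7\right) 3 + 1\right) + 154 = \left(-21 + 1\right) + 154 = -20 + 154 = 134$)
$\left(-3 + 1\right) 5 \left(-24\right) + J \left(-41\right) = \left(-3 + 1\right) 5 \left(-24\right) + 134 \left(-41\right) = \left(-2\right) 5 \left(-24\right) - 5494 = \left(-10\right) \left(-24\right) - 5494 = 240 - 5494 = -5254$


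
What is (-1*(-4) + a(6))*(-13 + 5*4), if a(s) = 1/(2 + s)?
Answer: 231/8 ≈ 28.875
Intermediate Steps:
(-1*(-4) + a(6))*(-13 + 5*4) = (-1*(-4) + 1/(2 + 6))*(-13 + 5*4) = (4 + 1/8)*(-13 + 20) = (4 + ⅛)*7 = (33/8)*7 = 231/8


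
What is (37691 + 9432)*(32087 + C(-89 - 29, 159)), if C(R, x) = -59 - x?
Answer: 1501762887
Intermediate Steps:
(37691 + 9432)*(32087 + C(-89 - 29, 159)) = (37691 + 9432)*(32087 + (-59 - 1*159)) = 47123*(32087 + (-59 - 159)) = 47123*(32087 - 218) = 47123*31869 = 1501762887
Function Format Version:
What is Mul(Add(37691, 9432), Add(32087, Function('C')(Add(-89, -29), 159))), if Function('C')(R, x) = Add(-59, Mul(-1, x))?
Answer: 1501762887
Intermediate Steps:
Mul(Add(37691, 9432), Add(32087, Function('C')(Add(-89, -29), 159))) = Mul(Add(37691, 9432), Add(32087, Add(-59, Mul(-1, 159)))) = Mul(47123, Add(32087, Add(-59, -159))) = Mul(47123, Add(32087, -218)) = Mul(47123, 31869) = 1501762887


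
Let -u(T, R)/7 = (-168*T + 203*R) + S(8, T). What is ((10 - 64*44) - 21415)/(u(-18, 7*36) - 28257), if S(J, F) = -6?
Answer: 24221/407475 ≈ 0.059442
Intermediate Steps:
u(T, R) = 42 - 1421*R + 1176*T (u(T, R) = -7*((-168*T + 203*R) - 6) = -7*(-6 - 168*T + 203*R) = 42 - 1421*R + 1176*T)
((10 - 64*44) - 21415)/(u(-18, 7*36) - 28257) = ((10 - 64*44) - 21415)/((42 - 9947*36 + 1176*(-18)) - 28257) = ((10 - 2816) - 21415)/((42 - 1421*252 - 21168) - 28257) = (-2806 - 21415)/((42 - 358092 - 21168) - 28257) = -24221/(-379218 - 28257) = -24221/(-407475) = -24221*(-1/407475) = 24221/407475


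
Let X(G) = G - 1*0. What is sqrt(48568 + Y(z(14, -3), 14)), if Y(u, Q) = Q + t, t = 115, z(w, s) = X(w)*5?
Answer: sqrt(48697) ≈ 220.67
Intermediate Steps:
X(G) = G (X(G) = G + 0 = G)
z(w, s) = 5*w (z(w, s) = w*5 = 5*w)
Y(u, Q) = 115 + Q (Y(u, Q) = Q + 115 = 115 + Q)
sqrt(48568 + Y(z(14, -3), 14)) = sqrt(48568 + (115 + 14)) = sqrt(48568 + 129) = sqrt(48697)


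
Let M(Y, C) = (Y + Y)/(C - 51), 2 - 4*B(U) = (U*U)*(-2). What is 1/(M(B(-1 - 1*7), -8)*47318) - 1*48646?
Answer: -2535915981/52130 ≈ -48646.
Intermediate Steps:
B(U) = ½ + U²/2 (B(U) = ½ - U*U*(-2)/4 = ½ - U²*(-2)/4 = ½ - (-1)*U²/2 = ½ + U²/2)
M(Y, C) = 2*Y/(-51 + C) (M(Y, C) = (2*Y)/(-51 + C) = 2*Y/(-51 + C))
1/(M(B(-1 - 1*7), -8)*47318) - 1*48646 = 1/((2*(½ + (-1 - 1*7)²/2)/(-51 - 8))*47318) - 1*48646 = (1/47318)/(2*(½ + (-1 - 7)²/2)/(-59)) - 48646 = (1/47318)/(2*(½ + (½)*(-8)²)*(-1/59)) - 48646 = (1/47318)/(2*(½ + (½)*64)*(-1/59)) - 48646 = (1/47318)/(2*(½ + 32)*(-1/59)) - 48646 = (1/47318)/(2*(65/2)*(-1/59)) - 48646 = (1/47318)/(-65/59) - 48646 = -59/65*1/47318 - 48646 = -1/52130 - 48646 = -2535915981/52130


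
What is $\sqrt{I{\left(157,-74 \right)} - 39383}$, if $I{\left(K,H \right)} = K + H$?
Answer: $10 i \sqrt{393} \approx 198.24 i$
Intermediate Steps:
$I{\left(K,H \right)} = H + K$
$\sqrt{I{\left(157,-74 \right)} - 39383} = \sqrt{\left(-74 + 157\right) - 39383} = \sqrt{83 - 39383} = \sqrt{-39300} = 10 i \sqrt{393}$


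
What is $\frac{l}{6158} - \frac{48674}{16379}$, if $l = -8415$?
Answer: $- \frac{437563777}{100861882} \approx -4.3382$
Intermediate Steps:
$\frac{l}{6158} - \frac{48674}{16379} = - \frac{8415}{6158} - \frac{48674}{16379} = - \frac{437563777}{100861882}$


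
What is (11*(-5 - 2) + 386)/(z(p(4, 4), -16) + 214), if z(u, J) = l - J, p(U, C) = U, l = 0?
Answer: 309/230 ≈ 1.3435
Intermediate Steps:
z(u, J) = -J (z(u, J) = 0 - J = -J)
(11*(-5 - 2) + 386)/(z(p(4, 4), -16) + 214) = (11*(-5 - 2) + 386)/(-1*(-16) + 214) = (11*(-7) + 386)/(16 + 214) = (-77 + 386)/230 = 309*(1/230) = 309/230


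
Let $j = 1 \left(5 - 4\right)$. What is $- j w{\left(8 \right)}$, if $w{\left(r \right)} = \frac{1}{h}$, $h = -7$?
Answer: $\frac{1}{7} \approx 0.14286$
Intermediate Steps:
$w{\left(r \right)} = - \frac{1}{7}$ ($w{\left(r \right)} = \frac{1}{-7} = - \frac{1}{7}$)
$j = 1$ ($j = 1 \cdot 1 = 1$)
$- j w{\left(8 \right)} = \left(-1\right) 1 \left(- \frac{1}{7}\right) = \left(-1\right) \left(- \frac{1}{7}\right) = \frac{1}{7}$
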